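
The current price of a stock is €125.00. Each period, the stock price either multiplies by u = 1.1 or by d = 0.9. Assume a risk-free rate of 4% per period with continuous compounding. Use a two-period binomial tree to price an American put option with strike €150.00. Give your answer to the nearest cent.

€25.00

Risk-neutral probability p = (e^0.04 − 0.9)/(1.1 − 0.9) = 0.1408/0.2000 = 0.7041
Terminal stock prices: S_uu = 151.3, S_ud = 123.8, S_dd = 101.2
Terminal payoffs (K − S): max(-1.25, 0) = 0, max(26.25, 0) = 26.25, max(48.75, 0) = 48.75
Node u (S = 137.5): continuation = e^(−0.04)·[0.7041·0.0000 + 0.2959·26.2500] = 7.4640; exercise value = 12.5000 > continuation, so V_u = 12.5000 (exercise)
Node d (S = 112.5): continuation = e^(−0.04)·[0.7041·26.2500 + 0.2959·48.7500] = 31.6184; exercise value = 37.5000 > continuation, so V_d = 37.5000 (exercise)
Node 0 (S = 125): continuation = e^(−0.04)·[0.7041·12.5000 + 0.2959·37.5000] = 19.1184; exercise value = 25.0000 > continuation, so V_0 = 25.0000 (exercise)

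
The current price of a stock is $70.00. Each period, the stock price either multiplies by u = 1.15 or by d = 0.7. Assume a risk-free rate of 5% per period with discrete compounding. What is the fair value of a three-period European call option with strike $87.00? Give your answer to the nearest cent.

Risk-neutral probability p = (1 + 0.05 − 0.7)/(1.15 − 0.7) = 0.3500/0.4500 = 0.7778
Terminal stock prices: S_uuu = 106.5, S_uud = 64.8, S_udd = 39.44, S_ddd = 24.01
Terminal payoffs (S − K): max(19.46, 0) = 19.46, max(-22.2, 0) = 0, max(-47.56, 0) = 0, max(-62.99, 0) = 0
Node uu (S = 92.57): V_uu = 1/1.05·[0.7778·19.4612 + 0.2222·0.0000] = 14.4157
Node ud (S = 56.35): V_ud = 1/1.05·[0.7778·0.0000 + 0.2222·0.0000] = 0.0000
Node dd (S = 34.3): V_dd = 1/1.05·[0.7778·0.0000 + 0.2222·0.0000] = 0.0000
Node u (S = 80.5): V_u = 1/1.05·[0.7778·14.4157 + 0.2222·0.0000] = 10.6783
Node d (S = 49): V_d = 1/1.05·[0.7778·0.0000 + 0.2222·0.0000] = 0.0000
Node 0 (S = 70): V_0 = 1/1.05·[0.7778·10.6783 + 0.2222·0.0000] = 7.9099

$7.91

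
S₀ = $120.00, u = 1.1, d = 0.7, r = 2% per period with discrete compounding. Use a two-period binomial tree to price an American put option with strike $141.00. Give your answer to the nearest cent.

Risk-neutral probability p = (1 + 0.02 − 0.7)/(1.1 − 0.7) = 0.3200/0.4000 = 0.8000
Terminal stock prices: S_uu = 145.2, S_ud = 92.4, S_dd = 58.8
Terminal payoffs (K − S): max(-4.2, 0) = 0, max(48.6, 0) = 48.6, max(82.2, 0) = 82.2
Node u (S = 132): continuation = 1/1.02·[0.8000·0.0000 + 0.2000·48.6000] = 9.5294; exercise value = 9.0000 ≤ continuation, so V_u = 9.5294
Node d (S = 84): continuation = 1/1.02·[0.8000·48.6000 + 0.2000·82.2000] = 54.2353; exercise value = 57.0000 > continuation, so V_d = 57.0000 (exercise)
Node 0 (S = 120): continuation = 1/1.02·[0.8000·9.5294 + 0.2000·57.0000] = 18.6505; exercise value = 21.0000 > continuation, so V_0 = 21.0000 (exercise)

$21.00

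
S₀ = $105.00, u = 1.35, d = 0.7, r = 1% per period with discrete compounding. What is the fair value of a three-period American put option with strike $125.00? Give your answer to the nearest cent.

$33.80

Risk-neutral probability p = (1 + 0.01 − 0.7)/(1.35 − 0.7) = 0.3100/0.6500 = 0.4769
Terminal stock prices: S_uuu = 258.3, S_uud = 134, S_udd = 69.46, S_ddd = 36.01
Terminal payoffs (K − S): max(-133.3, 0) = 0, max(-8.954, 0) = 0, max(55.54, 0) = 55.54, max(88.99, 0) = 88.99
Node uu (S = 191.4): continuation = 1/1.01·[0.4769·0.0000 + 0.5231·0.0000] = 0.0000; exercise value = 0.0000 ≤ continuation, so V_uu = 0.0000
Node ud (S = 99.22): continuation = 1/1.01·[0.4769·0.0000 + 0.5231·55.5425] = 28.7653; exercise value = 25.7750 ≤ continuation, so V_ud = 28.7653
Node dd (S = 51.45): continuation = 1/1.01·[0.4769·55.5425 + 0.5231·88.9850] = 72.3124; exercise value = 73.5500 > continuation, so V_dd = 73.5500 (exercise)
Node u (S = 141.8): continuation = 1/1.01·[0.4769·0.0000 + 0.5231·28.7653] = 14.8975; exercise value = 0.0000 ≤ continuation, so V_u = 14.8975
Node d (S = 73.5): continuation = 1/1.01·[0.4769·28.7653 + 0.5231·73.5500] = 51.6744; exercise value = 51.5000 ≤ continuation, so V_d = 51.6744
Node 0 (S = 105): continuation = 1/1.01·[0.4769·14.8975 + 0.5231·51.6744] = 33.7967; exercise value = 20.0000 ≤ continuation, so V_0 = 33.7967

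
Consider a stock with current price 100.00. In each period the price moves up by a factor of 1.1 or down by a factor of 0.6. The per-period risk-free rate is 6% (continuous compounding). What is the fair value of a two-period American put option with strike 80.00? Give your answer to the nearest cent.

2.31

Risk-neutral probability p = (e^0.06 − 0.6)/(1.1 − 0.6) = 0.4618/0.5000 = 0.9237
Terminal stock prices: S_uu = 121, S_ud = 66, S_dd = 36
Terminal payoffs (K − S): max(-41, 0) = 0, max(14, 0) = 14, max(44, 0) = 44
Node u (S = 110): continuation = e^(−0.06)·[0.9237·0.0000 + 0.0763·14.0000] = 1.0063; exercise value = 0.0000 ≤ continuation, so V_u = 1.0063
Node d (S = 60): continuation = e^(−0.06)·[0.9237·14.0000 + 0.0763·44.0000] = 15.3412; exercise value = 20.0000 > continuation, so V_d = 20.0000 (exercise)
Node 0 (S = 100): continuation = e^(−0.06)·[0.9237·1.0063 + 0.0763·20.0000] = 2.3130; exercise value = 0.0000 ≤ continuation, so V_0 = 2.3130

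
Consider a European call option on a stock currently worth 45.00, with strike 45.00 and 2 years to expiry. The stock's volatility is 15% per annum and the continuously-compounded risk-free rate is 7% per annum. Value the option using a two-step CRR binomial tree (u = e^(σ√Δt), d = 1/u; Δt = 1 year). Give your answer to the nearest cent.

CRR parameters: u = e^(σ√Δt) = e^(0.15·√1) = 1.1618, d = 1/u = 0.8607
Per-period rate: rΔt = 0.07·1 = 0.07, so R = e^0.07 = 1.0725
Risk-neutral probability p = (e^0.07 − 0.8607)/(1.1618 − 0.8607) = 0.2118/0.3011 = 0.7034
Terminal stock prices: S_uu = 60.74, S_ud = 45, S_dd = 33.34
Terminal payoffs (S − K): max(15.74, 0) = 15.74, max(0, 0) = 0, max(-11.66, 0) = 0
Node u (S = 52.28): V_u = e^(−0.07)·[0.7034·15.7436 + 0.2966·0.0000] = 10.3248
Node d (S = 38.73): V_d = e^(−0.07)·[0.7034·0.0000 + 0.2966·0.0000] = 0.0000
Node 0 (S = 45): V_0 = e^(−0.07)·[0.7034·10.3248 + 0.2966·0.0000] = 6.7711

6.77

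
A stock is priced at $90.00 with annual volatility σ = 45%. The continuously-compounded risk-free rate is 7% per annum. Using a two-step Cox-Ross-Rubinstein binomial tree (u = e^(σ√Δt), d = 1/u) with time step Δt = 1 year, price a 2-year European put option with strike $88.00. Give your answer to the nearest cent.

$12.68

CRR parameters: u = e^(σ√Δt) = e^(0.45·√1) = 1.5683, d = 1/u = 0.6376
Per-period rate: rΔt = 0.07·1 = 0.07, so R = e^0.07 = 1.0725
Risk-neutral probability p = (e^0.07 − 0.6376)/(1.5683 − 0.6376) = 0.4349/0.9307 = 0.4673
Terminal stock prices: S_uu = 221.4, S_ud = 90, S_dd = 36.59
Terminal payoffs (K − S): max(-133.4, 0) = 0, max(-2, 0) = 0, max(51.41, 0) = 51.41
Node u (S = 141.1): V_u = e^(−0.07)·[0.4673·0.0000 + 0.5327·0.0000] = 0.0000
Node d (S = 57.39): V_d = e^(−0.07)·[0.4673·0.0000 + 0.5327·51.4087] = 25.5355
Node 0 (S = 90): V_0 = e^(−0.07)·[0.4673·0.0000 + 0.5327·25.5355] = 12.6839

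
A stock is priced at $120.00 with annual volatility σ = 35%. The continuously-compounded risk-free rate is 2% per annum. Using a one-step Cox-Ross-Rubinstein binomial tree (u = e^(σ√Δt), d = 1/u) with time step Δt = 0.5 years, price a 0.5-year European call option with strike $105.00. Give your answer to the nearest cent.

$22.11

CRR parameters: u = e^(σ√Δt) = e^(0.35·√0.5) = 1.2808, d = 1/u = 0.7808
Per-period rate: rΔt = 0.02·0.5 = 0.01, so R = e^0.01 = 1.0101
Risk-neutral probability p = (e^0.01 − 0.7808)/(1.2808 − 0.7808) = 0.2293/0.5000 = 0.4585
Terminal stock prices: S_u = 153.7, S_d = 93.69
Terminal payoffs (S − K): max(48.7, 0) = 48.7, max(-11.31, 0) = 0
Node 0 (S = 120): V_0 = e^(−0.01)·[0.4585·48.6964 + 0.5415·0.0000] = 22.1071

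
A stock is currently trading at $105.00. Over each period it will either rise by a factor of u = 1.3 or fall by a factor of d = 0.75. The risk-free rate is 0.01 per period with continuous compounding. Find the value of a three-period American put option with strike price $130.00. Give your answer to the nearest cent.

Risk-neutral probability p = (e^0.01 − 0.75)/(1.3 − 0.75) = 0.2601/0.5500 = 0.4728
Terminal stock prices: S_uuu = 230.7, S_uud = 133.1, S_udd = 76.78, S_ddd = 44.3
Terminal payoffs (K − S): max(-100.7, 0) = 0, max(-3.088, 0) = 0, max(53.22, 0) = 53.22, max(85.7, 0) = 85.7
Node uu (S = 177.5): continuation = e^(−0.01)·[0.4728·0.0000 + 0.5272·0.0000] = 0.0000; exercise value = 0.0000 ≤ continuation, so V_uu = 0.0000
Node ud (S = 102.4): continuation = e^(−0.01)·[0.4728·0.0000 + 0.5272·53.2188] = 27.7768; exercise value = 27.6250 ≤ continuation, so V_ud = 27.7768
Node dd (S = 59.06): continuation = e^(−0.01)·[0.4728·53.2188 + 0.5272·85.7031] = 69.6440; exercise value = 70.9375 > continuation, so V_dd = 70.9375 (exercise)
Node u (S = 136.5): continuation = e^(−0.01)·[0.4728·0.0000 + 0.5272·27.7768] = 14.4977; exercise value = 0.0000 ≤ continuation, so V_u = 14.4977
Node d (S = 78.75): continuation = e^(−0.01)·[0.4728·27.7768 + 0.5272·70.9375] = 50.0275; exercise value = 51.2500 > continuation, so V_d = 51.2500 (exercise)
Node 0 (S = 105): continuation = e^(−0.01)·[0.4728·14.4977 + 0.5272·51.2500] = 33.5358; exercise value = 25.0000 ≤ continuation, so V_0 = 33.5358

$33.54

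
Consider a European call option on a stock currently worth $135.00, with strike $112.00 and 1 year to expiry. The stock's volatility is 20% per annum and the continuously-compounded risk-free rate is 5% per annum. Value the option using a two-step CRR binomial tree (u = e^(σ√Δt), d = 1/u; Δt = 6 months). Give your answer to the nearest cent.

$30.40

CRR parameters: u = e^(σ√Δt) = e^(0.2·√0.5) = 1.1519, d = 1/u = 0.8681
Per-period rate: rΔt = 0.05·0.5 = 0.025, so R = e^0.025 = 1.0253
Risk-neutral probability p = (e^0.025 − 0.8681)/(1.1519 − 0.8681) = 0.1572/0.2838 = 0.5539
Terminal stock prices: S_uu = 179.1, S_ud = 135, S_dd = 101.7
Terminal payoffs (S − K): max(67.13, 0) = 67.13, max(23, 0) = 23, max(-10.26, 0) = 0
Node u (S = 155.5): V_u = e^(−0.025)·[0.5539·67.1310 + 0.4461·23.0000] = 46.2731
Node d (S = 117.2): V_d = e^(−0.025)·[0.5539·23.0000 + 0.4461·0.0000] = 12.4253
Node 0 (S = 135): V_0 = e^(−0.025)·[0.5539·46.2731 + 0.4461·12.4253] = 30.4042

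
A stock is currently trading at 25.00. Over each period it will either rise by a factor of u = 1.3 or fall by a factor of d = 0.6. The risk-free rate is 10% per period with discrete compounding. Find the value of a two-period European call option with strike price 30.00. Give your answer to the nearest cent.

Risk-neutral probability p = (1 + 0.1 − 0.6)/(1.3 − 0.6) = 0.5000/0.7000 = 0.7143
Terminal stock prices: S_uu = 42.25, S_ud = 19.5, S_dd = 9
Terminal payoffs (S − K): max(12.25, 0) = 12.25, max(-10.5, 0) = 0, max(-21, 0) = 0
Node u (S = 32.5): V_u = 1/1.1·[0.7143·12.2500 + 0.2857·0.0000] = 7.9545
Node d (S = 15): V_d = 1/1.1·[0.7143·0.0000 + 0.2857·0.0000] = 0.0000
Node 0 (S = 25): V_0 = 1/1.1·[0.7143·7.9545 + 0.2857·0.0000] = 5.1653

5.17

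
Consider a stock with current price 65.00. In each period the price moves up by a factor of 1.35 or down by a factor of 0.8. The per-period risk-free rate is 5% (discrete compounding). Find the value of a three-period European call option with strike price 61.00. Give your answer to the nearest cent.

Risk-neutral probability p = (1 + 0.05 − 0.8)/(1.35 − 0.8) = 0.2500/0.5500 = 0.4545
Terminal stock prices: S_uuu = 159.9, S_uud = 94.77, S_udd = 56.16, S_ddd = 33.28
Terminal payoffs (S − K): max(98.92, 0) = 98.92, max(33.77, 0) = 33.77, max(-4.84, 0) = 0, max(-27.72, 0) = 0
Node uu (S = 118.5): V_uu = 1/1.05·[0.4545·98.9244 + 0.5455·33.7700] = 60.3673
Node ud (S = 70.2): V_ud = 1/1.05·[0.4545·33.7700 + 0.5455·0.0000] = 14.6190
Node dd (S = 41.6): V_dd = 1/1.05·[0.4545·0.0000 + 0.5455·0.0000] = 0.0000
Node u (S = 87.75): V_u = 1/1.05·[0.4545·60.3673 + 0.5455·14.6190] = 33.7273
Node d (S = 52): V_d = 1/1.05·[0.4545·14.6190 + 0.5455·0.0000] = 6.3286
Node 0 (S = 65): V_0 = 1/1.05·[0.4545·33.7273 + 0.5455·6.3286] = 17.8882

17.89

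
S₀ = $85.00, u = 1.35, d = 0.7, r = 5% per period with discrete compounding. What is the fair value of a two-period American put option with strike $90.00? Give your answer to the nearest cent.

Risk-neutral probability p = (1 + 0.05 − 0.7)/(1.35 − 0.7) = 0.3500/0.6500 = 0.5385
Terminal stock prices: S_uu = 154.9, S_ud = 80.33, S_dd = 41.65
Terminal payoffs (K − S): max(-64.91, 0) = 0, max(9.675, 0) = 9.675, max(48.35, 0) = 48.35
Node u (S = 114.8): continuation = 1/1.05·[0.5385·0.0000 + 0.4615·9.6750] = 4.2527; exercise value = 0.0000 ≤ continuation, so V_u = 4.2527
Node d (S = 59.5): continuation = 1/1.05·[0.5385·9.6750 + 0.4615·48.3500] = 26.2143; exercise value = 30.5000 > continuation, so V_d = 30.5000 (exercise)
Node 0 (S = 85): continuation = 1/1.05·[0.5385·4.2527 + 0.4615·30.5000] = 15.5875; exercise value = 5.0000 ≤ continuation, so V_0 = 15.5875

$15.59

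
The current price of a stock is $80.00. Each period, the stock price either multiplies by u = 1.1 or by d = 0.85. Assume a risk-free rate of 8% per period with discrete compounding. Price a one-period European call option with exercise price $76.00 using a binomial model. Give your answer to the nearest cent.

Risk-neutral probability p = (1 + 0.08 − 0.85)/(1.1 − 0.85) = 0.2300/0.2500 = 0.9200
Terminal stock prices: S_u = 88, S_d = 68
Terminal payoffs (S − K): max(12, 0) = 12, max(-8, 0) = 0
Node 0 (S = 80): V_0 = 1/1.08·[0.9200·12.0000 + 0.0800·0.0000] = 10.2222

$10.22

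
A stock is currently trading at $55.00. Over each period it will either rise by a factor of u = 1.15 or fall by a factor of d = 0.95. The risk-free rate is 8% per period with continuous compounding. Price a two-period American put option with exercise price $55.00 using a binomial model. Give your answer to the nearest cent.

$0.85

Risk-neutral probability p = (e^0.08 − 0.95)/(1.15 − 0.95) = 0.1333/0.2000 = 0.6664
Terminal stock prices: S_uu = 72.74, S_ud = 60.09, S_dd = 49.64
Terminal payoffs (K − S): max(-17.74, 0) = 0, max(-5.087, 0) = 0, max(5.363, 0) = 5.363
Node u (S = 63.25): continuation = e^(−0.08)·[0.6664·0.0000 + 0.3336·0.0000] = 0.0000; exercise value = 0.0000 ≤ continuation, so V_u = 0.0000
Node d (S = 52.25): continuation = e^(−0.08)·[0.6664·0.0000 + 0.3336·5.3625] = 1.6512; exercise value = 2.7500 > continuation, so V_d = 2.7500 (exercise)
Node 0 (S = 55): continuation = e^(−0.08)·[0.6664·0.0000 + 0.3336·2.7500] = 0.8468; exercise value = 0.0000 ≤ continuation, so V_0 = 0.8468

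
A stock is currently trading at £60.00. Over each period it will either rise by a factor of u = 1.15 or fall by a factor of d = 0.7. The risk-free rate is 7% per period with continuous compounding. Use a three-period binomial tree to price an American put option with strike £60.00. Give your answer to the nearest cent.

£4.77

Risk-neutral probability p = (e^0.07 − 0.7)/(1.15 − 0.7) = 0.3725/0.4500 = 0.8278
Terminal stock prices: S_uuu = 91.25, S_uud = 55.54, S_udd = 33.81, S_ddd = 20.58
Terminal payoffs (K − S): max(-31.25, 0) = 0, max(4.455, 0) = 4.455, max(26.19, 0) = 26.19, max(39.42, 0) = 39.42
Node uu (S = 79.35): continuation = e^(−0.07)·[0.8278·0.0000 + 0.1722·4.4550] = 0.7153; exercise value = 0.0000 ≤ continuation, so V_uu = 0.7153
Node ud (S = 48.3): continuation = e^(−0.07)·[0.8278·4.4550 + 0.1722·26.1900] = 7.6436; exercise value = 11.7000 > continuation, so V_ud = 11.7000 (exercise)
Node dd (S = 29.4): continuation = e^(−0.07)·[0.8278·26.1900 + 0.1722·39.4200] = 26.5436; exercise value = 30.6000 > continuation, so V_dd = 30.6000 (exercise)
Node u (S = 69): continuation = e^(−0.07)·[0.8278·0.7153 + 0.1722·11.7000] = 2.4307; exercise value = 0.0000 ≤ continuation, so V_u = 2.4307
Node d (S = 42): continuation = e^(−0.07)·[0.8278·11.7000 + 0.1722·30.6000] = 13.9436; exercise value = 18.0000 > continuation, so V_d = 18.0000 (exercise)
Node 0 (S = 60): continuation = e^(−0.07)·[0.8278·2.4307 + 0.1722·18.0000] = 4.7662; exercise value = 0.0000 ≤ continuation, so V_0 = 4.7662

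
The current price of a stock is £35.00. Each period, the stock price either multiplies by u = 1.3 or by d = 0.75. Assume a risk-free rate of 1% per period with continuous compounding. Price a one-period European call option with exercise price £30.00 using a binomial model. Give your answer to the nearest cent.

£7.26

Risk-neutral probability p = (e^0.01 − 0.75)/(1.3 − 0.75) = 0.2601/0.5500 = 0.4728
Terminal stock prices: S_u = 45.5, S_d = 26.25
Terminal payoffs (S − K): max(15.5, 0) = 15.5, max(-3.75, 0) = 0
Node 0 (S = 35): V_0 = e^(−0.01)·[0.4728·15.5000 + 0.5272·0.0000] = 7.2558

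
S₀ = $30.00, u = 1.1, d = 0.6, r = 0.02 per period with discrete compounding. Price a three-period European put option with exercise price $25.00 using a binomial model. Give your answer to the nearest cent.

$1.90

Risk-neutral probability p = (1 + 0.02 − 0.6)/(1.1 − 0.6) = 0.4200/0.5000 = 0.8400
Terminal stock prices: S_uuu = 39.93, S_uud = 21.78, S_udd = 11.88, S_ddd = 6.48
Terminal payoffs (K − S): max(-14.93, 0) = 0, max(3.22, 0) = 3.22, max(13.12, 0) = 13.12, max(18.52, 0) = 18.52
Node uu (S = 36.3): V_uu = 1/1.02·[0.8400·0.0000 + 0.1600·3.2200] = 0.5051
Node ud (S = 19.8): V_ud = 1/1.02·[0.8400·3.2200 + 0.1600·13.1200] = 4.7098
Node dd (S = 10.8): V_dd = 1/1.02·[0.8400·13.1200 + 0.1600·18.5200] = 13.7098
Node u (S = 33): V_u = 1/1.02·[0.8400·0.5051 + 0.1600·4.7098] = 1.1548
Node d (S = 18): V_d = 1/1.02·[0.8400·4.7098 + 0.1600·13.7098] = 6.0292
Node 0 (S = 30): V_0 = 1/1.02·[0.8400·1.1548 + 0.1600·6.0292] = 1.8967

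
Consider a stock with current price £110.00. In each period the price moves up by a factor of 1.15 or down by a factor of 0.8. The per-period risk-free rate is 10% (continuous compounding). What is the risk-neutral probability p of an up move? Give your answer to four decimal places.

Risk-neutral probability p = (e^0.1 − 0.8)/(1.15 − 0.8) = 0.3052/0.3500 = 0.8719

p = 0.8719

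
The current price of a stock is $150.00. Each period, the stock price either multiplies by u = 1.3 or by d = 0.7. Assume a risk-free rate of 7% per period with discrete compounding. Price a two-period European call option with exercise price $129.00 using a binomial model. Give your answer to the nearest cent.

Risk-neutral probability p = (1 + 0.07 − 0.7)/(1.3 − 0.7) = 0.3700/0.6000 = 0.6167
Terminal stock prices: S_uu = 253.5, S_ud = 136.5, S_dd = 73.5
Terminal payoffs (S − K): max(124.5, 0) = 124.5, max(7.5, 0) = 7.5, max(-55.5, 0) = 0
Node u (S = 195): V_u = 1/1.07·[0.6167·124.5000 + 0.3833·7.5000] = 74.4393
Node d (S = 105): V_d = 1/1.07·[0.6167·7.5000 + 0.3833·0.0000] = 4.3224
Node 0 (S = 150): V_0 = 1/1.07·[0.6167·74.4393 + 0.3833·4.3224] = 44.4497

$44.45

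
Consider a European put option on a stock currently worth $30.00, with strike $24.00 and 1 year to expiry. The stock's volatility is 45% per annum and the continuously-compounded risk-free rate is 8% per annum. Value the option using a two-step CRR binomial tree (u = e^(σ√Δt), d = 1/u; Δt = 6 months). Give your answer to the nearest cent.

$2.00

CRR parameters: u = e^(σ√Δt) = e^(0.45·√0.5) = 1.3746, d = 1/u = 0.7275
Per-period rate: rΔt = 0.08·0.5 = 0.04, so R = e^0.04 = 1.0408
Risk-neutral probability p = (e^0.04 − 0.7275)/(1.3746 − 0.7275) = 0.3134/0.6472 = 0.4842
Terminal stock prices: S_uu = 56.69, S_ud = 30, S_dd = 15.88
Terminal payoffs (K − S): max(-32.69, 0) = 0, max(-6, 0) = 0, max(8.124, 0) = 8.124
Node u (S = 41.24): V_u = e^(−0.04)·[0.4842·0.0000 + 0.5158·0.0000] = 0.0000
Node d (S = 21.82): V_d = e^(−0.04)·[0.4842·0.0000 + 0.5158·8.1241] = 4.0263
Node 0 (S = 30): V_0 = e^(−0.04)·[0.4842·0.0000 + 0.5158·4.0263] = 1.9954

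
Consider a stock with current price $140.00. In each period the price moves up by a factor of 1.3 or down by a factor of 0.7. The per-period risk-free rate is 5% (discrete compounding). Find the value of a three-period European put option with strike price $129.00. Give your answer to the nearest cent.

Risk-neutral probability p = (1 + 0.05 − 0.7)/(1.3 − 0.7) = 0.3500/0.6000 = 0.5833
Terminal stock prices: S_uuu = 307.6, S_uud = 165.6, S_udd = 89.18, S_ddd = 48.02
Terminal payoffs (K − S): max(-178.6, 0) = 0, max(-36.62, 0) = 0, max(39.82, 0) = 39.82, max(80.98, 0) = 80.98
Node uu (S = 236.6): V_uu = 1/1.05·[0.5833·0.0000 + 0.4167·0.0000] = 0.0000
Node ud (S = 127.4): V_ud = 1/1.05·[0.5833·0.0000 + 0.4167·39.8200] = 15.8016
Node dd (S = 68.6): V_dd = 1/1.05·[0.5833·39.8200 + 0.4167·80.9800] = 54.2571
Node u (S = 182): V_u = 1/1.05·[0.5833·0.0000 + 0.4167·15.8016] = 6.2705
Node d (S = 98): V_d = 1/1.05·[0.5833·15.8016 + 0.4167·54.2571] = 30.3093
Node 0 (S = 140): V_0 = 1/1.05·[0.5833·6.2705 + 0.4167·30.3093] = 15.5111

$15.51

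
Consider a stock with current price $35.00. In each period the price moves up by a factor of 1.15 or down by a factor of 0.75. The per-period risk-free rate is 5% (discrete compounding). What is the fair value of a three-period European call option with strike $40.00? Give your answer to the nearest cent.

$4.82

Risk-neutral probability p = (1 + 0.05 − 0.75)/(1.15 − 0.75) = 0.3000/0.4000 = 0.7500
Terminal stock prices: S_uuu = 53.23, S_uud = 34.72, S_udd = 22.64, S_ddd = 14.77
Terminal payoffs (S − K): max(13.23, 0) = 13.23, max(-5.284, 0) = 0, max(-17.36, 0) = 0, max(-25.23, 0) = 0
Node uu (S = 46.29): V_uu = 1/1.05·[0.7500·13.2306 + 0.2500·0.0000] = 9.4504
Node ud (S = 30.19): V_ud = 1/1.05·[0.7500·0.0000 + 0.2500·0.0000] = 0.0000
Node dd (S = 19.69): V_dd = 1/1.05·[0.7500·0.0000 + 0.2500·0.0000] = 0.0000
Node u (S = 40.25): V_u = 1/1.05·[0.7500·9.4504 + 0.2500·0.0000] = 6.7503
Node d (S = 26.25): V_d = 1/1.05·[0.7500·0.0000 + 0.2500·0.0000] = 0.0000
Node 0 (S = 35): V_0 = 1/1.05·[0.7500·6.7503 + 0.2500·0.0000] = 4.8217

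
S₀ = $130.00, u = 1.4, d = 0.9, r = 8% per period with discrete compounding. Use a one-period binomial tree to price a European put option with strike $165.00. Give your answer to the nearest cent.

$28.44

Risk-neutral probability p = (1 + 0.08 − 0.9)/(1.4 − 0.9) = 0.1800/0.5000 = 0.3600
Terminal stock prices: S_u = 182, S_d = 117
Terminal payoffs (K − S): max(-17, 0) = 0, max(48, 0) = 48
Node 0 (S = 130): V_0 = 1/1.08·[0.3600·0.0000 + 0.6400·48.0000] = 28.4444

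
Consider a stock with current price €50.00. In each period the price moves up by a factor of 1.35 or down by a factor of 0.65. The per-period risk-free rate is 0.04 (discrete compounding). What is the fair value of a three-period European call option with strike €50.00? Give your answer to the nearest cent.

€14.61

Risk-neutral probability p = (1 + 0.04 − 0.65)/(1.35 − 0.65) = 0.3900/0.7000 = 0.5571
Terminal stock prices: S_uuu = 123, S_uud = 59.23, S_udd = 28.52, S_ddd = 13.73
Terminal payoffs (S − K): max(73.02, 0) = 73.02, max(9.231, 0) = 9.231, max(-21.48, 0) = 0, max(-36.27, 0) = 0
Node uu (S = 91.13): V_uu = 1/1.04·[0.5571·73.0188 + 0.4429·9.2313] = 43.0481
Node ud (S = 43.88): V_ud = 1/1.04·[0.5571·9.2313 + 0.4429·0.0000] = 4.9453
Node dd (S = 21.13): V_dd = 1/1.04·[0.5571·0.0000 + 0.4429·0.0000] = 0.0000
Node u (S = 67.5): V_u = 1/1.04·[0.5571·43.0481 + 0.4429·4.9453] = 25.1673
Node d (S = 32.5): V_d = 1/1.04·[0.5571·4.9453 + 0.4429·0.0000] = 2.6493
Node 0 (S = 50): V_0 = 1/1.04·[0.5571·25.1673 + 0.4429·2.6493] = 14.6106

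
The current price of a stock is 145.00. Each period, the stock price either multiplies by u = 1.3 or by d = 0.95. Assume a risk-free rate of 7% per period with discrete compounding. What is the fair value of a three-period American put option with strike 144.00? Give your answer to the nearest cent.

4.96

Risk-neutral probability p = (1 + 0.07 − 0.95)/(1.3 − 0.95) = 0.1200/0.3500 = 0.3429
Terminal stock prices: S_uuu = 318.6, S_uud = 232.8, S_udd = 170.1, S_ddd = 124.3
Terminal payoffs (K − S): max(-174.6, 0) = 0, max(-88.8, 0) = 0, max(-26.12, 0) = 0, max(19.68, 0) = 19.68
Node uu (S = 245.1): continuation = 1/1.07·[0.3429·0.0000 + 0.6571·0.0000] = 0.0000; exercise value = 0.0000 ≤ continuation, so V_uu = 0.0000
Node ud (S = 179.1): continuation = 1/1.07·[0.3429·0.0000 + 0.6571·0.0000] = 0.0000; exercise value = 0.0000 ≤ continuation, so V_ud = 0.0000
Node dd (S = 130.9): continuation = 1/1.07·[0.3429·0.0000 + 0.6571·19.6806] = 12.0869; exercise value = 13.1375 > continuation, so V_dd = 13.1375 (exercise)
Node u (S = 188.5): continuation = 1/1.07·[0.3429·0.0000 + 0.6571·0.0000] = 0.0000; exercise value = 0.0000 ≤ continuation, so V_u = 0.0000
Node d (S = 137.8): continuation = 1/1.07·[0.3429·0.0000 + 0.6571·13.1375] = 8.0684; exercise value = 6.2500 ≤ continuation, so V_d = 8.0684
Node 0 (S = 145): continuation = 1/1.07·[0.3429·0.0000 + 0.6571·8.0684] = 4.9552; exercise value = 0.0000 ≤ continuation, so V_0 = 4.9552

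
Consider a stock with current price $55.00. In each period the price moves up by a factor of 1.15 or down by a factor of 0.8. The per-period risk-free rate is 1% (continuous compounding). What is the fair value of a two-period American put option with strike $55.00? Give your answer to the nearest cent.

Risk-neutral probability p = (e^0.01 − 0.8)/(1.15 − 0.8) = 0.2101/0.3500 = 0.6001
Terminal stock prices: S_uu = 72.74, S_ud = 50.6, S_dd = 35.2
Terminal payoffs (K − S): max(-17.74, 0) = 0, max(4.4, 0) = 4.4, max(19.8, 0) = 19.8
Node u (S = 63.25): continuation = e^(−0.01)·[0.6001·0.0000 + 0.3999·4.4000] = 1.7419; exercise value = 0.0000 ≤ continuation, so V_u = 1.7419
Node d (S = 44): continuation = e^(−0.01)·[0.6001·4.4000 + 0.3999·19.8000] = 10.4527; exercise value = 11.0000 > continuation, so V_d = 11.0000 (exercise)
Node 0 (S = 55): continuation = e^(−0.01)·[0.6001·1.7419 + 0.3999·11.0000] = 5.3896; exercise value = 0.0000 ≤ continuation, so V_0 = 5.3896

$5.39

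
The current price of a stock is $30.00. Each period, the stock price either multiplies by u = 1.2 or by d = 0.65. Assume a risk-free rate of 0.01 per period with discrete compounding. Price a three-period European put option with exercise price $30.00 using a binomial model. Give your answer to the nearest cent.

Risk-neutral probability p = (1 + 0.01 − 0.65)/(1.2 − 0.65) = 0.3600/0.5500 = 0.6545
Terminal stock prices: S_uuu = 51.84, S_uud = 28.08, S_udd = 15.21, S_ddd = 8.239
Terminal payoffs (K − S): max(-21.84, 0) = 0, max(1.92, 0) = 1.92, max(14.79, 0) = 14.79, max(21.76, 0) = 21.76
Node uu (S = 43.2): V_uu = 1/1.01·[0.6545·0.0000 + 0.3455·1.9200] = 0.6567
Node ud (S = 23.4): V_ud = 1/1.01·[0.6545·1.9200 + 0.3455·14.7900] = 6.3030
Node dd (S = 12.68): V_dd = 1/1.01·[0.6545·14.7900 + 0.3455·21.7613] = 17.0280
Node u (S = 36): V_u = 1/1.01·[0.6545·0.6567 + 0.3455·6.3030] = 2.5814
Node d (S = 19.5): V_d = 1/1.01·[0.6545·6.3030 + 0.3455·17.0280] = 9.9089
Node 0 (S = 30): V_0 = 1/1.01·[0.6545·2.5814 + 0.3455·9.9089] = 5.0621

$5.06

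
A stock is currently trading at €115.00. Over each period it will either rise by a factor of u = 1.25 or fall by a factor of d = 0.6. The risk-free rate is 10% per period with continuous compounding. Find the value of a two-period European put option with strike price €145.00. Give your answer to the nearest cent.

€20.87

Risk-neutral probability p = (e^0.1 − 0.6)/(1.25 − 0.6) = 0.5052/0.6500 = 0.7772
Terminal stock prices: S_uu = 179.7, S_ud = 86.25, S_dd = 41.4
Terminal payoffs (K − S): max(-34.69, 0) = 0, max(58.75, 0) = 58.75, max(103.6, 0) = 103.6
Node u (S = 143.8): V_u = e^(−0.1)·[0.7772·0.0000 + 0.2228·58.7500] = 11.8446
Node d (S = 69): V_d = e^(−0.1)·[0.7772·58.7500 + 0.2228·103.6000] = 62.2014
Node 0 (S = 115): V_0 = e^(−0.1)·[0.7772·11.8446 + 0.2228·62.2014] = 20.8699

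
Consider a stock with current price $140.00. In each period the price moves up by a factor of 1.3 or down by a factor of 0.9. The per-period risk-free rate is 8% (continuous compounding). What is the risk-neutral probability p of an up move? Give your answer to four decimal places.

Risk-neutral probability p = (e^0.08 − 0.9)/(1.3 − 0.9) = 0.1833/0.4000 = 0.4582

p = 0.4582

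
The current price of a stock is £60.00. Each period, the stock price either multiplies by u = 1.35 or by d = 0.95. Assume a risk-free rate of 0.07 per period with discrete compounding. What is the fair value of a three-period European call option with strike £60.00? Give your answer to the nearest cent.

£13.42

Risk-neutral probability p = (1 + 0.07 − 0.95)/(1.35 − 0.95) = 0.1200/0.4000 = 0.3000
Terminal stock prices: S_uuu = 147.6, S_uud = 103.9, S_udd = 73.1, S_ddd = 51.44
Terminal payoffs (S − K): max(87.62, 0) = 87.62, max(43.88, 0) = 43.88, max(13.1, 0) = 13.1, max(-8.558, 0) = 0
Node uu (S = 109.4): V_uu = 1/1.07·[0.3000·87.6225 + 0.7000·43.8825] = 53.2752
Node ud (S = 76.95): V_ud = 1/1.07·[0.3000·43.8825 + 0.7000·13.1025] = 20.8752
Node dd (S = 54.15): V_dd = 1/1.07·[0.3000·13.1025 + 0.7000·0.0000] = 3.6736
Node u (S = 81): V_u = 1/1.07·[0.3000·53.2752 + 0.7000·20.8752] = 28.5937
Node d (S = 57): V_d = 1/1.07·[0.3000·20.8752 + 0.7000·3.6736] = 8.2562
Node 0 (S = 60): V_0 = 1/1.07·[0.3000·28.5937 + 0.7000·8.2562] = 13.4181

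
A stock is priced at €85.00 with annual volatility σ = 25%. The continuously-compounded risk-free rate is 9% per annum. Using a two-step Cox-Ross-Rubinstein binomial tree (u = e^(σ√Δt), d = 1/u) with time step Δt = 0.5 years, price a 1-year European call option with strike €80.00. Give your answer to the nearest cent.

€15.08

CRR parameters: u = e^(σ√Δt) = e^(0.25·√0.5) = 1.1934, d = 1/u = 0.8380
Per-period rate: rΔt = 0.09·0.5 = 0.045, so R = e^0.045 = 1.0460
Risk-neutral probability p = (e^0.045 − 0.8380)/(1.1934 − 0.8380) = 0.2081/0.3554 = 0.5854
Terminal stock prices: S_uu = 121.1, S_ud = 85, S_dd = 59.69
Terminal payoffs (S − K): max(41.05, 0) = 41.05, max(5, 0) = 5, max(-20.31, 0) = 0
Node u (S = 101.4): V_u = e^(−0.045)·[0.5854·41.0501 + 0.4146·5.0000] = 24.9562
Node d (S = 71.23): V_d = e^(−0.045)·[0.5854·5.0000 + 0.4146·0.0000] = 2.7984
Node 0 (S = 85): V_0 = e^(−0.045)·[0.5854·24.9562 + 0.4146·2.7984] = 15.0763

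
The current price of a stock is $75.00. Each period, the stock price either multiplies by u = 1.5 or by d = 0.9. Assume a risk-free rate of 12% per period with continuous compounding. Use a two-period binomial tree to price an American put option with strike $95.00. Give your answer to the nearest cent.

Risk-neutral probability p = (e^0.12 − 0.9)/(1.5 − 0.9) = 0.2275/0.6000 = 0.3792
Terminal stock prices: S_uu = 168.8, S_ud = 101.2, S_dd = 60.75
Terminal payoffs (K − S): max(-73.75, 0) = 0, max(-6.25, 0) = 0, max(34.25, 0) = 34.25
Node u (S = 112.5): continuation = e^(−0.12)·[0.3792·0.0000 + 0.6208·0.0000] = 0.0000; exercise value = 0.0000 ≤ continuation, so V_u = 0.0000
Node d (S = 67.5): continuation = e^(−0.12)·[0.3792·0.0000 + 0.6208·34.2500] = 18.8592; exercise value = 27.5000 > continuation, so V_d = 27.5000 (exercise)
Node 0 (S = 75): continuation = e^(−0.12)·[0.3792·0.0000 + 0.6208·27.5000] = 15.1424; exercise value = 20.0000 > continuation, so V_0 = 20.0000 (exercise)

$20.00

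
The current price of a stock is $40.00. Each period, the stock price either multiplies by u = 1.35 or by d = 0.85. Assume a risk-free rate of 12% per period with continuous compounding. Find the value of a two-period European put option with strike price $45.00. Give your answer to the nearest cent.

$2.51

Risk-neutral probability p = (e^0.12 − 0.85)/(1.35 − 0.85) = 0.2775/0.5000 = 0.5550
Terminal stock prices: S_uu = 72.9, S_ud = 45.9, S_dd = 28.9
Terminal payoffs (K − S): max(-27.9, 0) = 0, max(-0.9, 0) = 0, max(16.1, 0) = 16.1
Node u (S = 54): V_u = e^(−0.12)·[0.5550·0.0000 + 0.4450·0.0000] = 0.0000
Node d (S = 34): V_d = e^(−0.12)·[0.5550·0.0000 + 0.4450·16.1000] = 6.3544
Node 0 (S = 40): V_0 = e^(−0.12)·[0.5550·0.0000 + 0.4450·6.3544] = 2.5080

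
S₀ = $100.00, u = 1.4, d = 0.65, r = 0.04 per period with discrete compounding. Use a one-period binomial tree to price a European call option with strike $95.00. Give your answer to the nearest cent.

Risk-neutral probability p = (1 + 0.04 − 0.65)/(1.4 − 0.65) = 0.3900/0.7500 = 0.5200
Terminal stock prices: S_u = 140, S_d = 65
Terminal payoffs (S − K): max(45, 0) = 45, max(-30, 0) = 0
Node 0 (S = 100): V_0 = 1/1.04·[0.5200·45.0000 + 0.4800·0.0000] = 22.5000

$22.50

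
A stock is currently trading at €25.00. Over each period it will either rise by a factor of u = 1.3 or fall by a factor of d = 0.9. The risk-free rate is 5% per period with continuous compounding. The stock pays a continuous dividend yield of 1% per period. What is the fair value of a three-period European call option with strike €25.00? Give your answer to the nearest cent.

€4.33

Per-period risk-free factor R = e^0.05 = 1.0513; dividend-adjusted growth = e^(0.05−0.01) = 1.0408.
Risk-neutral probability p = (1.0408 − 0.9)/(1.3 − 0.9) = 0.1408/0.4000 = 0.3520
Terminal stock prices: S_uuu = 54.93, S_uud = 38.03, S_udd = 26.33, S_ddd = 18.23
Terminal payoffs (S − K): max(29.93, 0) = 29.93, max(13.03, 0) = 13.03, max(1.325, 0) = 1.325, max(-6.775, 0) = 0
Node uu (S = 42.25): V_uu = e^(−0.05)·[0.3520·29.9250 + 0.6480·13.0250] = 18.0489
Node ud (S = 29.25): V_ud = e^(−0.05)·[0.3520·13.0250 + 0.6480·1.3250] = 5.1782
Node dd (S = 20.25): V_dd = e^(−0.05)·[0.3520·1.3250 + 0.6480·0.0000] = 0.4437
Node u (S = 32.5): V_u = e^(−0.05)·[0.3520·18.0489 + 0.6480·5.1782] = 9.2355
Node d (S = 22.5): V_d = e^(−0.05)·[0.3520·5.1782 + 0.6480·0.4437] = 2.0074
Node 0 (S = 25): V_0 = e^(−0.05)·[0.3520·9.2355 + 0.6480·2.0074] = 4.3299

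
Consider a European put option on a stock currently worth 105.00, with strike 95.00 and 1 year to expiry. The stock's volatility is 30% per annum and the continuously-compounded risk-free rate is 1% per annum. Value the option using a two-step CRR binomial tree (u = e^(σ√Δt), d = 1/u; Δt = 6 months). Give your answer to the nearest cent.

CRR parameters: u = e^(σ√Δt) = e^(0.3·√0.5) = 1.2363, d = 1/u = 0.8089
Per-period rate: rΔt = 0.01·0.5 = 0.005, so R = e^0.005 = 1.0050
Risk-neutral probability p = (e^0.005 − 0.8089)/(1.2363 − 0.8089) = 0.1962/0.4275 = 0.4589
Terminal stock prices: S_uu = 160.5, S_ud = 105, S_dd = 68.7
Terminal payoffs (K − S): max(-65.49, 0) = 0, max(-10, 0) = 0, max(26.3, 0) = 26.3
Node u (S = 129.8): V_u = e^(−0.005)·[0.4589·0.0000 + 0.5411·0.0000] = 0.0000
Node d (S = 84.93): V_d = e^(−0.005)·[0.4589·0.0000 + 0.5411·26.3036] = 14.1621
Node 0 (S = 105): V_0 = e^(−0.005)·[0.4589·0.0000 + 0.5411·14.1621] = 7.6250

7.63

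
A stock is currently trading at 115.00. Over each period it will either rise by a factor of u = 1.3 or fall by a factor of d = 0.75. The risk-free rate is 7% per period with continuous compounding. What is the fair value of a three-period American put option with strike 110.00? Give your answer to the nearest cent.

11.27

Risk-neutral probability p = (e^0.07 − 0.75)/(1.3 − 0.75) = 0.3225/0.5500 = 0.5864
Terminal stock prices: S_uuu = 252.7, S_uud = 145.8, S_udd = 84.09, S_ddd = 48.52
Terminal payoffs (K − S): max(-142.7, 0) = 0, max(-35.76, 0) = 0, max(25.91, 0) = 25.91, max(61.48, 0) = 61.48
Node uu (S = 194.4): continuation = e^(−0.07)·[0.5864·0.0000 + 0.4136·0.0000] = 0.0000; exercise value = 0.0000 ≤ continuation, so V_uu = 0.0000
Node ud (S = 112.1): continuation = e^(−0.07)·[0.5864·0.0000 + 0.4136·25.9062] = 9.9910; exercise value = 0.0000 ≤ continuation, so V_ud = 9.9910
Node dd (S = 64.69): continuation = e^(−0.07)·[0.5864·25.9062 + 0.4136·61.4844] = 37.8758; exercise value = 45.3125 > continuation, so V_dd = 45.3125 (exercise)
Node u (S = 149.5): continuation = e^(−0.07)·[0.5864·0.0000 + 0.4136·9.9910] = 3.8531; exercise value = 0.0000 ≤ continuation, so V_u = 3.8531
Node d (S = 86.25): continuation = e^(−0.07)·[0.5864·9.9910 + 0.4136·45.3125] = 22.9375; exercise value = 23.7500 > continuation, so V_d = 23.7500 (exercise)
Node 0 (S = 115): continuation = e^(−0.07)·[0.5864·3.8531 + 0.4136·23.7500] = 11.2660; exercise value = 0.0000 ≤ continuation, so V_0 = 11.2660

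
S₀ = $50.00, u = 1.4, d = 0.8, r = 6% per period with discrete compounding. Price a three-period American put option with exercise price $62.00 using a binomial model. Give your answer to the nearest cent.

Risk-neutral probability p = (1 + 0.06 − 0.8)/(1.4 − 0.8) = 0.2600/0.6000 = 0.4333
Terminal stock prices: S_uuu = 137.2, S_uud = 78.4, S_udd = 44.8, S_ddd = 25.6
Terminal payoffs (K − S): max(-75.2, 0) = 0, max(-16.4, 0) = 0, max(17.2, 0) = 17.2, max(36.4, 0) = 36.4
Node uu (S = 98): continuation = 1/1.06·[0.4333·0.0000 + 0.5667·0.0000] = 0.0000; exercise value = 0.0000 ≤ continuation, so V_uu = 0.0000
Node ud (S = 56): continuation = 1/1.06·[0.4333·0.0000 + 0.5667·17.2000] = 9.1950; exercise value = 6.0000 ≤ continuation, so V_ud = 9.1950
Node dd (S = 32): continuation = 1/1.06·[0.4333·17.2000 + 0.5667·36.4000] = 26.4906; exercise value = 30.0000 > continuation, so V_dd = 30.0000 (exercise)
Node u (S = 70): continuation = 1/1.06·[0.4333·0.0000 + 0.5667·9.1950] = 4.9155; exercise value = 0.0000 ≤ continuation, so V_u = 4.9155
Node d (S = 40): continuation = 1/1.06·[0.4333·9.1950 + 0.5667·30.0000] = 19.7967; exercise value = 22.0000 > continuation, so V_d = 22.0000 (exercise)
Node 0 (S = 50): continuation = 1/1.06·[0.4333·4.9155 + 0.5667·22.0000] = 13.7705; exercise value = 12.0000 ≤ continuation, so V_0 = 13.7705

$13.77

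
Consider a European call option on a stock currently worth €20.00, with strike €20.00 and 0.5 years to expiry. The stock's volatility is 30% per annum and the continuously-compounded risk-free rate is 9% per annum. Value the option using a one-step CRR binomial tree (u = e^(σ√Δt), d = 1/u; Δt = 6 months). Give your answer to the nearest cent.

€2.51

CRR parameters: u = e^(σ√Δt) = e^(0.3·√0.5) = 1.2363, d = 1/u = 0.8089
Per-period rate: rΔt = 0.09·0.5 = 0.045, so R = e^0.045 = 1.0460
Risk-neutral probability p = (e^0.045 − 0.8089)/(1.2363 − 0.8089) = 0.2372/0.4275 = 0.5548
Terminal stock prices: S_u = 24.73, S_d = 16.18
Terminal payoffs (S − K): max(4.726, 0) = 4.726, max(-3.823, 0) = 0
Node 0 (S = 20): V_0 = e^(−0.045)·[0.5548·4.7262 + 0.4452·0.0000] = 2.5069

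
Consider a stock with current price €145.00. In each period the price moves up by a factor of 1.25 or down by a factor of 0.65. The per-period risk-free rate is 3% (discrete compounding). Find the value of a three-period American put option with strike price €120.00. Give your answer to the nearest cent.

€14.21

Risk-neutral probability p = (1 + 0.03 − 0.65)/(1.25 − 0.65) = 0.3800/0.6000 = 0.6333
Terminal stock prices: S_uuu = 283.2, S_uud = 147.3, S_udd = 76.58, S_ddd = 39.82
Terminal payoffs (K − S): max(-163.2, 0) = 0, max(-27.27, 0) = 0, max(43.42, 0) = 43.42, max(80.18, 0) = 80.18
Node uu (S = 226.6): continuation = 1/1.03·[0.6333·0.0000 + 0.3667·0.0000] = 0.0000; exercise value = 0.0000 ≤ continuation, so V_uu = 0.0000
Node ud (S = 117.8): continuation = 1/1.03·[0.6333·0.0000 + 0.3667·43.4219] = 15.4576; exercise value = 2.1875 ≤ continuation, so V_ud = 15.4576
Node dd (S = 61.26): continuation = 1/1.03·[0.6333·43.4219 + 0.3667·80.1794] = 55.2424; exercise value = 58.7375 > continuation, so V_dd = 58.7375 (exercise)
Node u (S = 181.2): continuation = 1/1.03·[0.6333·0.0000 + 0.3667·15.4576] = 5.5027; exercise value = 0.0000 ≤ continuation, so V_u = 5.5027
Node d (S = 94.25): continuation = 1/1.03·[0.6333·15.4576 + 0.3667·58.7375] = 30.4145; exercise value = 25.7500 ≤ continuation, so V_d = 30.4145
Node 0 (S = 145): continuation = 1/1.03·[0.6333·5.5027 + 0.3667·30.4145] = 14.2107; exercise value = 0.0000 ≤ continuation, so V_0 = 14.2107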